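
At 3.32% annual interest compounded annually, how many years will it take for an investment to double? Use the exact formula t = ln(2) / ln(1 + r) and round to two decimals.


Doubling condition: (1 + r)^t = 2
Take ln of both sides: t × ln(1 + r) = ln(2)
t = ln(2) / ln(1 + r)
t = 0.693147 / 0.032661
t = 21.22

t = ln(2) / ln(1 + r) = 21.22 years


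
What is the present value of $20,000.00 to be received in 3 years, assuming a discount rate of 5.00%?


Present value formula: PV = FV / (1 + r)^t
PV = $20,000.00 / (1 + 0.05)^3
PV = $20,000.00 / 1.157625
PV = $17,276.75

PV = FV / (1 + r)^t = $17,276.75


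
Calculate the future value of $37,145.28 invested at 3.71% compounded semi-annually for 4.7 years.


Compound interest formula: A = P(1 + r/n)^(nt)
A = $37,145.28 × (1 + 0.0371/2)^(2 × 4.7)
Growth factor: (1 + 0.0371/2)^9.4 = 1.1885956
A = $37,145.28 × 1.1885956
A = $44,150.72

A = P(1 + r/n)^(nt) = $44,150.72


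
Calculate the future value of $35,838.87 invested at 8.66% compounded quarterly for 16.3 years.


Compound interest formula: A = P(1 + r/n)^(nt)
A = $35,838.87 × (1 + 0.0866/4)^(4 × 16.3)
Growth factor: (1 + 0.0866/4)^65.2 = 4.041099
A = $35,838.87 × 4.041099
A = $144,828.42

A = P(1 + r/n)^(nt) = $144,828.42


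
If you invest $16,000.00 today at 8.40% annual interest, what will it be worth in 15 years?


Future value formula: FV = PV × (1 + r)^t
FV = $16,000.00 × (1 + 0.084)^15
FV = $16,000.00 × 3.353044
FV = $53,648.70

FV = PV × (1 + r)^t = $53,648.70


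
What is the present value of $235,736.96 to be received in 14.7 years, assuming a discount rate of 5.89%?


Present value formula: PV = FV / (1 + r)^t
PV = $235,736.96 / (1 + 0.0589)^14.7
PV = $235,736.96 / 2.3193577
PV = $101,638.90

PV = FV / (1 + r)^t = $101,638.90


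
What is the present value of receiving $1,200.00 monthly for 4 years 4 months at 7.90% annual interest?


Present value of an ordinary annuity: PV = PMT × (1 − (1 + r)^(−n)) / r
Monthly rate r = 0.079/12 ≈ 0.00658333, n = 52
PV = $1,200.00 × (1 − (1 + 0.079/12)^(−52)) / (0.079/12)
PV = $1,200.00 × 43.912618
PV = $52,695.14

PV = PMT × (1-(1+r)^(-n))/r = $52,695.14


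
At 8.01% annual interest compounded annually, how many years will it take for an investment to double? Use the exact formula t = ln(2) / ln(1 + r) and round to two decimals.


Doubling condition: (1 + r)^t = 2
Take ln of both sides: t × ln(1 + r) = ln(2)
t = ln(2) / ln(1 + r)
t = 0.693147 / 0.077054
t = 9.00

t = ln(2) / ln(1 + r) = 9.00 years


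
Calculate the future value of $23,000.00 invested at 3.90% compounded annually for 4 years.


Compound interest formula: A = P(1 + r/n)^(nt)
A = $23,000.00 × (1 + 0.039/1)^(1 × 4)
Growth factor: (1 + 0.039/1)^4 = 1.1653656
A = $23,000.00 × 1.1653656
A = $26,803.41

A = P(1 + r/n)^(nt) = $26,803.41


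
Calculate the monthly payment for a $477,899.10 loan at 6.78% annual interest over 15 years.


Loan payment formula: PMT = PV × r / (1 − (1 + r)^(−n))
Monthly rate r = 0.0678/12 = 0.00565, n = 180 months
Denominator: 1 − (1 + 0.0678/12)^(−180) = 0.637285
PMT = $477,899.10 × (0.0678/12) / 0.637285
PMT = $4,236.93 per month

PMT = PV × r / (1-(1+r)^(-n)) = $4,236.93/month


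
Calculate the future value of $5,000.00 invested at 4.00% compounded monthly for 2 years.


Compound interest formula: A = P(1 + r/n)^(nt)
A = $5,000.00 × (1 + 0.04/12)^(12 × 2)
Growth factor: (1 + 0.04/12)^24 = 1.08314296
A = $5,000.00 × 1.08314296
A = $5,415.71

A = P(1 + r/n)^(nt) = $5,415.71


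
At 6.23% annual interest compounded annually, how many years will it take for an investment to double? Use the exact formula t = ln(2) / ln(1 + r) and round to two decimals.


Doubling condition: (1 + r)^t = 2
Take ln of both sides: t × ln(1 + r) = ln(2)
t = ln(2) / ln(1 + r)
t = 0.693147 / 0.060436
t = 11.47

t = ln(2) / ln(1 + r) = 11.47 years


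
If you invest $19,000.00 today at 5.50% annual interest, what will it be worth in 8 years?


Future value formula: FV = PV × (1 + r)^t
FV = $19,000.00 × (1 + 0.055)^8
FV = $19,000.00 × 1.5346865
FV = $29,159.04

FV = PV × (1 + r)^t = $29,159.04


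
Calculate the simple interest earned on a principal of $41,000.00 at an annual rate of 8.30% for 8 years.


Simple interest formula: I = P × r × t
I = $41,000.00 × 0.083 × 8
I = $27,224.00

I = P × r × t = $27,224.00


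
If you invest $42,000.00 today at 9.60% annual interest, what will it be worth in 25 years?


Future value formula: FV = PV × (1 + r)^t
FV = $42,000.00 × (1 + 0.096)^25
FV = $42,000.00 × 9.89153868
FV = $415,444.62

FV = PV × (1 + r)^t = $415,444.62


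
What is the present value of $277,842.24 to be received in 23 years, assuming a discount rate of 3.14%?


Present value formula: PV = FV / (1 + r)^t
PV = $277,842.24 / (1 + 0.0314)^23
PV = $277,842.24 / 2.0362164
PV = $136,450.25

PV = FV / (1 + r)^t = $136,450.25


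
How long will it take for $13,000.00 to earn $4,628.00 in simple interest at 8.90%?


Rearrange the simple interest formula for t:
I = P × r × t  ⇒  t = I / (P × r)
t = $4,628.00 / ($13,000.00 × 0.089)
t = 4

t = I/(P×r) = 4 years


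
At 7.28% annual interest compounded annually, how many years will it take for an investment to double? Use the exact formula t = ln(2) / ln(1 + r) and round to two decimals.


Doubling condition: (1 + r)^t = 2
Take ln of both sides: t × ln(1 + r) = ln(2)
t = ln(2) / ln(1 + r)
t = 0.693147 / 0.070272
t = 9.86

t = ln(2) / ln(1 + r) = 9.86 years


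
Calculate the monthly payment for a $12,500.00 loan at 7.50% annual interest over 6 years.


Loan payment formula: PMT = PV × r / (1 − (1 + r)^(−n))
Monthly rate r = 0.075/12 = 0.00625, n = 72 months
Denominator: 1 − (1 + 0.075/12)^(−72) = 0.361478
PMT = $12,500.00 × (0.075/12) / 0.361478
PMT = $216.13 per month

PMT = PV × r / (1-(1+r)^(-n)) = $216.13/month


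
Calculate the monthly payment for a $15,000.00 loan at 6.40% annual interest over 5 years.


Loan payment formula: PMT = PV × r / (1 − (1 + r)^(−n))
Monthly rate r = 0.064/12 ≈ 0.00533333, n = 60 months
Denominator: 1 − (1 + 0.064/12)^(−60) = 0.273233
PMT = $15,000.00 × (0.064/12) / 0.273233
PMT = $292.79 per month

PMT = PV × r / (1-(1+r)^(-n)) = $292.79/month


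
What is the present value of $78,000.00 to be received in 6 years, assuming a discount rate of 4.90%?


Present value formula: PV = FV / (1 + r)^t
PV = $78,000.00 / (1 + 0.049)^6
PV = $78,000.00 / 1.3324562
PV = $58,538.51

PV = FV / (1 + r)^t = $58,538.51


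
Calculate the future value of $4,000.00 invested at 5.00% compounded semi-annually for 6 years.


Compound interest formula: A = P(1 + r/n)^(nt)
A = $4,000.00 × (1 + 0.05/2)^(2 × 6)
Growth factor: (1 + 0.05/2)^12 = 1.344889
A = $4,000.00 × 1.344889
A = $5,379.56

A = P(1 + r/n)^(nt) = $5,379.56


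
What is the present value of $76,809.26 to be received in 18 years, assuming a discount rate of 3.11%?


Present value formula: PV = FV / (1 + r)^t
PV = $76,809.26 / (1 + 0.0311)^18
PV = $76,809.26 / 1.735458
PV = $44,258.78

PV = FV / (1 + r)^t = $44,258.78


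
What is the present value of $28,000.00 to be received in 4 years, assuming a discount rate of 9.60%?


Present value formula: PV = FV / (1 + r)^t
PV = $28,000.00 / (1 + 0.096)^4
PV = $28,000.00 / 1.442920
PV = $19,405.10

PV = FV / (1 + r)^t = $19,405.10


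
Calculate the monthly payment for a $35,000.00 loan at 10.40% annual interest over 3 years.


Loan payment formula: PMT = PV × r / (1 − (1 + r)^(−n))
Monthly rate r = 0.104/12 ≈ 0.00866667, n = 36 months
Denominator: 1 − (1 + 0.104/12)^(−36) = 0.267034
PMT = $35,000.00 × (0.104/12) / 0.267034
PMT = $1,135.94 per month

PMT = PV × r / (1-(1+r)^(-n)) = $1,135.94/month


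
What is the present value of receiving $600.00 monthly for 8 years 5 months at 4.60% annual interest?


Present value of an ordinary annuity: PV = PMT × (1 − (1 + r)^(−n)) / r
Monthly rate r = 0.046/12 ≈ 0.00383333, n = 101
PV = $600.00 × (1 − (1 + 0.046/12)^(−101)) / (0.046/12)
PV = $600.00 × 83.613737
PV = $50,168.24

PV = PMT × (1-(1+r)^(-n))/r = $50,168.24


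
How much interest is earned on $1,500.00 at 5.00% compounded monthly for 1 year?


Compound interest earned = final amount − principal.
A = P(1 + r/n)^(nt) = $1,500.00 × (1 + 0.05/12)^(12 × 1) = $1,576.74
Interest = A − P = $1,576.74 − $1,500.00 = $76.74

Interest = A - P = $76.74


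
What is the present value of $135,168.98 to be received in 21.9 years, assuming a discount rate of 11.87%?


Present value formula: PV = FV / (1 + r)^t
PV = $135,168.98 / (1 + 0.1187)^21.9
PV = $135,168.98 / 11.663494
PV = $11,589.06

PV = FV / (1 + r)^t = $11,589.06


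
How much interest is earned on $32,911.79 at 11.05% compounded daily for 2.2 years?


Compound interest earned = final amount − principal.
A = P(1 + r/n)^(nt) = $32,911.79 × (1 + 0.1105/365)^(365 × 2.2) = $41,967.44
Interest = A − P = $41,967.44 − $32,911.79 = $9,055.65

Interest = A - P = $9,055.65


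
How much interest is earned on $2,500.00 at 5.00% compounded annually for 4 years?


Compound interest earned = final amount − principal.
A = P(1 + r/n)^(nt) = $2,500.00 × (1 + 0.05/1)^(1 × 4) = $3,038.77
Interest = A − P = $3,038.77 − $2,500.00 = $538.77

Interest = A - P = $538.77


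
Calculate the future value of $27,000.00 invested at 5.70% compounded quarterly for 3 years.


Compound interest formula: A = P(1 + r/n)^(nt)
A = $27,000.00 × (1 + 0.057/4)^(4 × 3)
Growth factor: (1 + 0.057/4)^12 = 1.1850596
A = $27,000.00 × 1.1850596
A = $31,996.61

A = P(1 + r/n)^(nt) = $31,996.61


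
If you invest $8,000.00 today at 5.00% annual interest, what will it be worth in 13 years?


Future value formula: FV = PV × (1 + r)^t
FV = $8,000.00 × (1 + 0.05)^13
FV = $8,000.00 × 1.885649
FV = $15,085.19

FV = PV × (1 + r)^t = $15,085.19


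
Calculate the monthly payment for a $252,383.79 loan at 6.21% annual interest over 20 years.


Loan payment formula: PMT = PV × r / (1 − (1 + r)^(−n))
Monthly rate r = 0.0621/12 = 0.005175, n = 240 months
Denominator: 1 − (1 + 0.0621/12)^(−240) = 0.710268
PMT = $252,383.79 × (0.0621/12) / 0.710268
PMT = $1,838.86 per month

PMT = PV × r / (1-(1+r)^(-n)) = $1,838.86/month


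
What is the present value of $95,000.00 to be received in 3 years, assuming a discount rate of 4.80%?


Present value formula: PV = FV / (1 + r)^t
PV = $95,000.00 / (1 + 0.048)^3
PV = $95,000.00 / 1.1510226
PV = $82,535.30

PV = FV / (1 + r)^t = $82,535.30


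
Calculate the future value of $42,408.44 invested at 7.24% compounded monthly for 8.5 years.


Compound interest formula: A = P(1 + r/n)^(nt)
A = $42,408.44 × (1 + 0.0724/12)^(12 × 8.5)
Growth factor: (1 + 0.0724/12)^102 = 1.8469783
A = $42,408.44 × 1.8469783
A = $78,327.47

A = P(1 + r/n)^(nt) = $78,327.47


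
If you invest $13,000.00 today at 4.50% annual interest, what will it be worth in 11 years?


Future value formula: FV = PV × (1 + r)^t
FV = $13,000.00 × (1 + 0.045)^11
FV = $13,000.00 × 1.622853
FV = $21,097.09

FV = PV × (1 + r)^t = $21,097.09


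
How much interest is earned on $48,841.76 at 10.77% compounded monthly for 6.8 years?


Compound interest earned = final amount − principal.
A = P(1 + r/n)^(nt) = $48,841.76 × (1 + 0.1077/12)^(12 × 6.8) = $101,258.71
Interest = A − P = $101,258.71 − $48,841.76 = $52,416.95

Interest = A - P = $52,416.95


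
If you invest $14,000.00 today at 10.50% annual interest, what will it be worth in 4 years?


Future value formula: FV = PV × (1 + r)^t
FV = $14,000.00 × (1 + 0.105)^4
FV = $14,000.00 × 1.490902
FV = $20,872.63

FV = PV × (1 + r)^t = $20,872.63


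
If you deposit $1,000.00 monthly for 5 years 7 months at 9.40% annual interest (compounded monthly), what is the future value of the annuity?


Future value of an ordinary annuity: FV = PMT × ((1 + r)^n − 1) / r
Monthly rate r = 0.094/12 ≈ 0.00783333, n = 67
FV = $1,000.00 × ((1 + 0.094/12)^67 − 1) / (0.094/12)
FV = $1,000.00 × 87.666941
FV = $87,666.94

FV = PMT × ((1+r)^n - 1)/r = $87,666.94


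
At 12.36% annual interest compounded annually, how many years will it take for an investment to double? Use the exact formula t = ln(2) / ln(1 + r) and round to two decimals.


Doubling condition: (1 + r)^t = 2
Take ln of both sides: t × ln(1 + r) = ln(2)
t = ln(2) / ln(1 + r)
t = 0.693147 / 0.116538
t = 5.95

t = ln(2) / ln(1 + r) = 5.95 years


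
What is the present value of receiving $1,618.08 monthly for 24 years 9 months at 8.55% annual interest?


Present value of an ordinary annuity: PV = PMT × (1 − (1 + r)^(−n)) / r
Monthly rate r = 0.0855/12 = 0.007125, n = 297
PV = $1,618.08 × (1 − (1 + 0.0855/12)^(−297)) / (0.0855/12)
PV = $1,618.08 × 123.311557
PV = $199,527.96

PV = PMT × (1-(1+r)^(-n))/r = $199,527.96


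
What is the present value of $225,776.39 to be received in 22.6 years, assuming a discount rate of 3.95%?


Present value formula: PV = FV / (1 + r)^t
PV = $225,776.39 / (1 + 0.0395)^22.6
PV = $225,776.39 / 2.4001233
PV = $94,068.66

PV = FV / (1 + r)^t = $94,068.66


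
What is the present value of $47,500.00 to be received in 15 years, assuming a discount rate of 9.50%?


Present value formula: PV = FV / (1 + r)^t
PV = $47,500.00 / (1 + 0.095)^15
PV = $47,500.00 / 3.901322
PV = $12,175.36

PV = FV / (1 + r)^t = $12,175.36


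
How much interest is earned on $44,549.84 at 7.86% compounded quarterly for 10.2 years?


Compound interest earned = final amount − principal.
A = P(1 + r/n)^(nt) = $44,549.84 × (1 + 0.0786/4)^(4 × 10.2) = $98,548.95
Interest = A − P = $98,548.95 − $44,549.84 = $53,999.11

Interest = A - P = $53,999.11


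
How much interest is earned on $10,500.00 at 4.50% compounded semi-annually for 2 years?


Compound interest earned = final amount − principal.
A = P(1 + r/n)^(nt) = $10,500.00 × (1 + 0.045/2)^(2 × 2) = $11,477.37
Interest = A − P = $11,477.37 − $10,500.00 = $977.37

Interest = A - P = $977.37


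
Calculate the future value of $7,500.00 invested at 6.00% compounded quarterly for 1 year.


Compound interest formula: A = P(1 + r/n)^(nt)
A = $7,500.00 × (1 + 0.06/4)^(4 × 1)
Growth factor: (1 + 0.06/4)^4 = 1.061364
A = $7,500.00 × 1.061364
A = $7,960.23

A = P(1 + r/n)^(nt) = $7,960.23


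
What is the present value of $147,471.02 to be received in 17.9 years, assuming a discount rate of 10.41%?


Present value formula: PV = FV / (1 + r)^t
PV = $147,471.02 / (1 + 0.1041)^17.9
PV = $147,471.02 / 5.886410
PV = $25,052.79

PV = FV / (1 + r)^t = $25,052.79


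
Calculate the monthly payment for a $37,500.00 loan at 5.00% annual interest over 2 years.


Loan payment formula: PMT = PV × r / (1 − (1 + r)^(−n))
Monthly rate r = 0.05/12 ≈ 0.00416667, n = 24 months
Denominator: 1 − (1 + 0.05/12)^(−24) = 0.0949746
PMT = $37,500.00 × (0.05/12) / 0.0949746
PMT = $1,645.18 per month

PMT = PV × r / (1-(1+r)^(-n)) = $1,645.18/month


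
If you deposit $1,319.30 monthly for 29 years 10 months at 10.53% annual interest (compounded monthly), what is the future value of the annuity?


Future value of an ordinary annuity: FV = PMT × ((1 + r)^n − 1) / r
Monthly rate r = 0.1053/12 = 0.008775, n = 358
FV = $1,319.30 × ((1 + 0.1053/12)^358 − 1) / (0.1053/12)
FV = $1,319.30 × 2486.894849
FV = $3,280,960.37

FV = PMT × ((1+r)^n - 1)/r = $3,280,960.37


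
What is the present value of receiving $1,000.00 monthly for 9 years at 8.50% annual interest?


Present value of an ordinary annuity: PV = PMT × (1 − (1 + r)^(−n)) / r
Monthly rate r = 0.085/12 ≈ 0.00708333, n = 108
PV = $1,000.00 × (1 − (1 + 0.085/12)^(−108)) / (0.085/12)
PV = $1,000.00 × 75.3048753
PV = $75,304.88

PV = PMT × (1-(1+r)^(-n))/r = $75,304.88


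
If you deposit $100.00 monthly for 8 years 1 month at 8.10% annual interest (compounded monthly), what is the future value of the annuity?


Future value of an ordinary annuity: FV = PMT × ((1 + r)^n − 1) / r
Monthly rate r = 0.081/12 = 0.00675, n = 97
FV = $100.00 × ((1 + 0.081/12)^97 − 1) / (0.081/12)
FV = $100.00 × 136.360283
FV = $13,636.03

FV = PMT × ((1+r)^n - 1)/r = $13,636.03


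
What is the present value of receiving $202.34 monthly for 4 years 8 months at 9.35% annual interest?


Present value of an ordinary annuity: PV = PMT × (1 − (1 + r)^(−n)) / r
Monthly rate r = 0.0935/12 ≈ 0.00779167, n = 56
PV = $202.34 × (1 − (1 + 0.0935/12)^(−56)) / (0.0935/12)
PV = $202.34 × 45.241119
PV = $9,154.09

PV = PMT × (1-(1+r)^(-n))/r = $9,154.09


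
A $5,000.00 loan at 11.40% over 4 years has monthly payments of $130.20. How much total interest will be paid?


Total paid over the life of the loan = PMT × n.
Total paid = $130.20 × 48 = $6,249.60
Total interest = total paid − principal = $6,249.60 − $5,000.00 = $1,249.60

Total interest = (PMT × n) - PV = $1,249.60


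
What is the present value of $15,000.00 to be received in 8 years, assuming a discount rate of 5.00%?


Present value formula: PV = FV / (1 + r)^t
PV = $15,000.00 / (1 + 0.05)^8
PV = $15,000.00 / 1.477455
PV = $10,152.59

PV = FV / (1 + r)^t = $10,152.59


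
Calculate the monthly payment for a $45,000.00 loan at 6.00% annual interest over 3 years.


Loan payment formula: PMT = PV × r / (1 − (1 + r)^(−n))
Monthly rate r = 0.06/12 = 0.005, n = 36 months
Denominator: 1 − (1 + 0.06/12)^(−36) = 0.164355
PMT = $45,000.00 × (0.06/12) / 0.164355
PMT = $1,368.99 per month

PMT = PV × r / (1-(1+r)^(-n)) = $1,368.99/month


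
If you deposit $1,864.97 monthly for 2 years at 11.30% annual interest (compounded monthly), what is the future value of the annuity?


Future value of an ordinary annuity: FV = PMT × ((1 + r)^n − 1) / r
Monthly rate r = 0.113/12 ≈ 0.00941667, n = 24
FV = $1,864.97 × ((1 + 0.113/12)^24 − 1) / (0.113/12)
FV = $1,864.97 × 26.787693
FV = $49,958.24

FV = PMT × ((1+r)^n - 1)/r = $49,958.24


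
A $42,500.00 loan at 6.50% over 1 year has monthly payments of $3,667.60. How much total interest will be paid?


Total paid over the life of the loan = PMT × n.
Total paid = $3,667.60 × 12 = $44,011.20
Total interest = total paid − principal = $44,011.20 − $42,500.00 = $1,511.20

Total interest = (PMT × n) - PV = $1,511.20


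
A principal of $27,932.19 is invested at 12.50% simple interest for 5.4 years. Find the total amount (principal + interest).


Total amount formula: A = P(1 + rt) = P + P·r·t
Interest: I = P × r × t = $27,932.19 × 0.125 × 5.4 = $18,854.23
A = P + I = $27,932.19 + $18,854.23 = $46,786.42

A = P + I = P(1 + rt) = $46,786.42


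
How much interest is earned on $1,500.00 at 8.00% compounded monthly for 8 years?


Compound interest earned = final amount − principal.
A = P(1 + r/n)^(nt) = $1,500.00 × (1 + 0.08/12)^(12 × 8) = $2,838.69
Interest = A − P = $2,838.69 − $1,500.00 = $1,338.69

Interest = A - P = $1,338.69


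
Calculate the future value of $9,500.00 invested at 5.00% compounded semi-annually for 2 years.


Compound interest formula: A = P(1 + r/n)^(nt)
A = $9,500.00 × (1 + 0.05/2)^(2 × 2)
Growth factor: (1 + 0.05/2)^4 = 1.103813
A = $9,500.00 × 1.103813
A = $10,486.22

A = P(1 + r/n)^(nt) = $10,486.22


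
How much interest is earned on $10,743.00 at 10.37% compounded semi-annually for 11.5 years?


Compound interest earned = final amount − principal.
A = P(1 + r/n)^(nt) = $10,743.00 × (1 + 0.1037/2)^(2 × 11.5) = $34,360.80
Interest = A − P = $34,360.80 − $10,743.00 = $23,617.80

Interest = A - P = $23,617.80


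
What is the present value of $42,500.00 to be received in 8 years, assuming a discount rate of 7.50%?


Present value formula: PV = FV / (1 + r)^t
PV = $42,500.00 / (1 + 0.075)^8
PV = $42,500.00 / 1.783478
PV = $23,829.84

PV = FV / (1 + r)^t = $23,829.84


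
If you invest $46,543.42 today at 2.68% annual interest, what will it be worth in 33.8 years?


Future value formula: FV = PV × (1 + r)^t
FV = $46,543.42 × (1 + 0.0268)^33.8
FV = $46,543.42 × 2.4446803
FV = $113,783.78

FV = PV × (1 + r)^t = $113,783.78


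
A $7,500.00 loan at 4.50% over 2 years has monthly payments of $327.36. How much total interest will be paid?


Total paid over the life of the loan = PMT × n.
Total paid = $327.36 × 24 = $7,856.64
Total interest = total paid − principal = $7,856.64 − $7,500.00 = $356.64

Total interest = (PMT × n) - PV = $356.64


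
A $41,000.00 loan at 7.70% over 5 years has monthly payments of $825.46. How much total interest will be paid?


Total paid over the life of the loan = PMT × n.
Total paid = $825.46 × 60 = $49,527.60
Total interest = total paid − principal = $49,527.60 − $41,000.00 = $8,527.60

Total interest = (PMT × n) - PV = $8,527.60


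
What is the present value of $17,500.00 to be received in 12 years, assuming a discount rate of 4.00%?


Present value formula: PV = FV / (1 + r)^t
PV = $17,500.00 / (1 + 0.04)^12
PV = $17,500.00 / 1.601032
PV = $10,930.45

PV = FV / (1 + r)^t = $10,930.45


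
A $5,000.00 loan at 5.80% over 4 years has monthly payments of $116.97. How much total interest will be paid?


Total paid over the life of the loan = PMT × n.
Total paid = $116.97 × 48 = $5,614.56
Total interest = total paid − principal = $5,614.56 − $5,000.00 = $614.56

Total interest = (PMT × n) - PV = $614.56


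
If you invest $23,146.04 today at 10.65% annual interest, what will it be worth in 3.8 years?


Future value formula: FV = PV × (1 + r)^t
FV = $23,146.04 × (1 + 0.1065)^3.8
FV = $23,146.04 × 1.4689783
FV = $34,001.03

FV = PV × (1 + r)^t = $34,001.03


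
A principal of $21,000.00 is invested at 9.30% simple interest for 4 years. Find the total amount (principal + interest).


Total amount formula: A = P(1 + rt) = P + P·r·t
Interest: I = P × r × t = $21,000.00 × 0.093 × 4 = $7,812.00
A = P + I = $21,000.00 + $7,812.00 = $28,812.00

A = P + I = P(1 + rt) = $28,812.00


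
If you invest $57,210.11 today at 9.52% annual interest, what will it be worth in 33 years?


Future value formula: FV = PV × (1 + r)^t
FV = $57,210.11 × (1 + 0.0952)^33
FV = $57,210.11 × 20.1040409
FV = $1,150,154.39

FV = PV × (1 + r)^t = $1,150,154.39


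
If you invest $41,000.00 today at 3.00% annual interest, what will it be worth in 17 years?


Future value formula: FV = PV × (1 + r)^t
FV = $41,000.00 × (1 + 0.03)^17
FV = $41,000.00 × 1.6528476
FV = $67,766.75

FV = PV × (1 + r)^t = $67,766.75


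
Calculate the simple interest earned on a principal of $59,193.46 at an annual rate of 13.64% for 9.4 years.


Simple interest formula: I = P × r × t
I = $59,193.46 × 0.1364 × 9.4
I = $75,895.49

I = P × r × t = $75,895.49


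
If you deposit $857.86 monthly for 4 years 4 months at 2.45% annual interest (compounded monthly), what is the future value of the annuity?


Future value of an ordinary annuity: FV = PMT × ((1 + r)^n − 1) / r
Monthly rate r = 0.0245/12 ≈ 0.00204167, n = 52
FV = $857.86 × ((1 + 0.0245/12)^52 − 1) / (0.0245/12)
FV = $857.86 × 54.8017216
FV = $47,012.20

FV = PMT × ((1+r)^n - 1)/r = $47,012.20


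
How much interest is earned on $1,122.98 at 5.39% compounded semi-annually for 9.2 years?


Compound interest earned = final amount − principal.
A = P(1 + r/n)^(nt) = $1,122.98 × (1 + 0.0539/2)^(2 × 9.2) = $1,831.80
Interest = A − P = $1,831.80 − $1,122.98 = $708.82

Interest = A - P = $708.82


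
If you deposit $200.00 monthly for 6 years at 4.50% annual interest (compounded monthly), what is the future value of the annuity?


Future value of an ordinary annuity: FV = PMT × ((1 + r)^n − 1) / r
Monthly rate r = 0.045/12 = 0.00375, n = 72
FV = $200.00 × ((1 + 0.045/12)^72 − 1) / (0.045/12)
FV = $200.00 × 82.480827
FV = $16,496.17

FV = PMT × ((1+r)^n - 1)/r = $16,496.17


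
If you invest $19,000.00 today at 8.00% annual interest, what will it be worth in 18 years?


Future value formula: FV = PV × (1 + r)^t
FV = $19,000.00 × (1 + 0.08)^18
FV = $19,000.00 × 3.9960195
FV = $75,924.37

FV = PV × (1 + r)^t = $75,924.37


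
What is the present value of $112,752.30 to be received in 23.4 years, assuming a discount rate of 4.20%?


Present value formula: PV = FV / (1 + r)^t
PV = $112,752.30 / (1 + 0.042)^23.4
PV = $112,752.30 / 2.618814
PV = $43,054.72

PV = FV / (1 + r)^t = $43,054.72


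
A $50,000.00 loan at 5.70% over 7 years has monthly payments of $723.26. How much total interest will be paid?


Total paid over the life of the loan = PMT × n.
Total paid = $723.26 × 84 = $60,753.84
Total interest = total paid − principal = $60,753.84 − $50,000.00 = $10,753.84

Total interest = (PMT × n) - PV = $10,753.84


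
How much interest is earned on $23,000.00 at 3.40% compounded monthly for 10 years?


Compound interest earned = final amount − principal.
A = P(1 + r/n)^(nt) = $23,000.00 × (1 + 0.034/12)^(12 × 10) = $32,298.26
Interest = A − P = $32,298.26 − $23,000.00 = $9,298.26

Interest = A - P = $9,298.26


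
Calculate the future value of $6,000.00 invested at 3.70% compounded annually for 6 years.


Compound interest formula: A = P(1 + r/n)^(nt)
A = $6,000.00 × (1 + 0.037/1)^(1 × 6)
Growth factor: (1 + 0.037/1)^6 = 1.243577
A = $6,000.00 × 1.243577
A = $7,461.46

A = P(1 + r/n)^(nt) = $7,461.46


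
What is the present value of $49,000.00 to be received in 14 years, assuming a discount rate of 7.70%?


Present value formula: PV = FV / (1 + r)^t
PV = $49,000.00 / (1 + 0.077)^14
PV = $49,000.00 / 2.825009
PV = $17,345.08

PV = FV / (1 + r)^t = $17,345.08


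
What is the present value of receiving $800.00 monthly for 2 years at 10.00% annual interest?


Present value of an ordinary annuity: PV = PMT × (1 − (1 + r)^(−n)) / r
Monthly rate r = 0.1/12 ≈ 0.00833333, n = 24
PV = $800.00 × (1 − (1 + 0.1/12)^(−24)) / (0.1/12)
PV = $800.00 × 21.670855
PV = $17,336.68

PV = PMT × (1-(1+r)^(-n))/r = $17,336.68


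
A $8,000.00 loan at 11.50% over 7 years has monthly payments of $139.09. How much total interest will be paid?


Total paid over the life of the loan = PMT × n.
Total paid = $139.09 × 84 = $11,683.56
Total interest = total paid − principal = $11,683.56 − $8,000.00 = $3,683.56

Total interest = (PMT × n) - PV = $3,683.56


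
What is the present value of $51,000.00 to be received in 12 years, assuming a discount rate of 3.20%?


Present value formula: PV = FV / (1 + r)^t
PV = $51,000.00 / (1 + 0.032)^12
PV = $51,000.00 / 1.4593396
PV = $34,947.31

PV = FV / (1 + r)^t = $34,947.31


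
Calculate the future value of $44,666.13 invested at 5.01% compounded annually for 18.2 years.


Compound interest formula: A = P(1 + r/n)^(nt)
A = $44,666.13 × (1 + 0.0501/1)^(1 × 18.2)
Growth factor: (1 + 0.0501/1)^18.2 = 2.4344339
A = $44,666.13 × 2.4344339
A = $108,736.74

A = P(1 + r/n)^(nt) = $108,736.74


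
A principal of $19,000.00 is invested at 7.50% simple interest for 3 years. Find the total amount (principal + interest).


Total amount formula: A = P(1 + rt) = P + P·r·t
Interest: I = P × r × t = $19,000.00 × 0.075 × 3 = $4,275.00
A = P + I = $19,000.00 + $4,275.00 = $23,275.00

A = P + I = P(1 + rt) = $23,275.00


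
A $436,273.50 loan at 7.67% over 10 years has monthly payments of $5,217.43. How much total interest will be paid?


Total paid over the life of the loan = PMT × n.
Total paid = $5,217.43 × 120 = $626,091.60
Total interest = total paid − principal = $626,091.60 − $436,273.50 = $189,818.10

Total interest = (PMT × n) - PV = $189,818.10


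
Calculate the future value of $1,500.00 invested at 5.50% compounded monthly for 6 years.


Compound interest formula: A = P(1 + r/n)^(nt)
A = $1,500.00 × (1 + 0.055/12)^(12 × 6)
Growth factor: (1 + 0.055/12)^72 = 1.389920
A = $1,500.00 × 1.389920
A = $2,084.88

A = P(1 + r/n)^(nt) = $2,084.88


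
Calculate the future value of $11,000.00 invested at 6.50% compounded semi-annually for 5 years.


Compound interest formula: A = P(1 + r/n)^(nt)
A = $11,000.00 × (1 + 0.065/2)^(2 × 5)
Growth factor: (1 + 0.065/2)^10 = 1.3768943
A = $11,000.00 × 1.3768943
A = $15,145.84

A = P(1 + r/n)^(nt) = $15,145.84


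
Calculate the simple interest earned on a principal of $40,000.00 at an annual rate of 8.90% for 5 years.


Simple interest formula: I = P × r × t
I = $40,000.00 × 0.089 × 5
I = $17,800.00

I = P × r × t = $17,800.00


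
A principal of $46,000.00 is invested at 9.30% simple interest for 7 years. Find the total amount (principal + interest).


Total amount formula: A = P(1 + rt) = P + P·r·t
Interest: I = P × r × t = $46,000.00 × 0.093 × 7 = $29,946.00
A = P + I = $46,000.00 + $29,946.00 = $75,946.00

A = P + I = P(1 + rt) = $75,946.00


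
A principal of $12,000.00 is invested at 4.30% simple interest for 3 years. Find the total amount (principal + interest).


Total amount formula: A = P(1 + rt) = P + P·r·t
Interest: I = P × r × t = $12,000.00 × 0.043 × 3 = $1,548.00
A = P + I = $12,000.00 + $1,548.00 = $13,548.00

A = P + I = P(1 + rt) = $13,548.00


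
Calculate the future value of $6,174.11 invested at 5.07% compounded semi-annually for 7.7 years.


Compound interest formula: A = P(1 + r/n)^(nt)
A = $6,174.11 × (1 + 0.0507/2)^(2 × 7.7)
Growth factor: (1 + 0.0507/2)^15.4 = 1.4703844
A = $6,174.11 × 1.4703844
A = $9,078.32

A = P(1 + r/n)^(nt) = $9,078.32


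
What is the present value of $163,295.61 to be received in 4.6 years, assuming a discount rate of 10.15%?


Present value formula: PV = FV / (1 + r)^t
PV = $163,295.61 / (1 + 0.1015)^4.6
PV = $163,295.61 / 1.5600148
PV = $104,675.68

PV = FV / (1 + r)^t = $104,675.68


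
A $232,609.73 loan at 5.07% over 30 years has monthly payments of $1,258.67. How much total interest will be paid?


Total paid over the life of the loan = PMT × n.
Total paid = $1,258.67 × 360 = $453,121.20
Total interest = total paid − principal = $453,121.20 − $232,609.73 = $220,511.47

Total interest = (PMT × n) - PV = $220,511.47


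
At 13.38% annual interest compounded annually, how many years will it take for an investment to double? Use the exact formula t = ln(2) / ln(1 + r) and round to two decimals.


Doubling condition: (1 + r)^t = 2
Take ln of both sides: t × ln(1 + r) = ln(2)
t = ln(2) / ln(1 + r)
t = 0.693147 / 0.125575
t = 5.52

t = ln(2) / ln(1 + r) = 5.52 years


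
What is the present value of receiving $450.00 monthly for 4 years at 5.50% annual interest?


Present value of an ordinary annuity: PV = PMT × (1 − (1 + r)^(−n)) / r
Monthly rate r = 0.055/12 ≈ 0.00458333, n = 48
PV = $450.00 × (1 − (1 + 0.055/12)^(−48)) / (0.055/12)
PV = $450.00 × 42.998777
PV = $19,349.45

PV = PMT × (1-(1+r)^(-n))/r = $19,349.45


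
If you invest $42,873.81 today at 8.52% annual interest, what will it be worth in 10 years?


Future value formula: FV = PV × (1 + r)^t
FV = $42,873.81 × (1 + 0.0852)^10
FV = $42,873.81 × 2.2651546
FV = $97,115.81

FV = PV × (1 + r)^t = $97,115.81


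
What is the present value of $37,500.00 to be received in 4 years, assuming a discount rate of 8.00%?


Present value formula: PV = FV / (1 + r)^t
PV = $37,500.00 / (1 + 0.08)^4
PV = $37,500.00 / 1.360489
PV = $27,563.62

PV = FV / (1 + r)^t = $27,563.62


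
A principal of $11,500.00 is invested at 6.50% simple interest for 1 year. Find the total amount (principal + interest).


Total amount formula: A = P(1 + rt) = P + P·r·t
Interest: I = P × r × t = $11,500.00 × 0.065 × 1 = $747.50
A = P + I = $11,500.00 + $747.50 = $12,247.50

A = P + I = P(1 + rt) = $12,247.50


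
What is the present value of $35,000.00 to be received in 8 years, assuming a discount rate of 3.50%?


Present value formula: PV = FV / (1 + r)^t
PV = $35,000.00 / (1 + 0.035)^8
PV = $35,000.00 / 1.31680904
PV = $26,579.40

PV = FV / (1 + r)^t = $26,579.40


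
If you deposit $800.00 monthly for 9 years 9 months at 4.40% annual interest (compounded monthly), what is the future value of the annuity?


Future value of an ordinary annuity: FV = PMT × ((1 + r)^n − 1) / r
Monthly rate r = 0.044/12 ≈ 0.00366667, n = 117
FV = $800.00 × ((1 + 0.044/12)^117 − 1) / (0.044/12)
FV = $800.00 × 145.7772564
FV = $116,621.81

FV = PMT × ((1+r)^n - 1)/r = $116,621.81


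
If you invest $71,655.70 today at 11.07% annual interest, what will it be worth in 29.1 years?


Future value formula: FV = PV × (1 + r)^t
FV = $71,655.70 × (1 + 0.1107)^29.1
FV = $71,655.70 × 21.2258974
FV = $1,520,956.54

FV = PV × (1 + r)^t = $1,520,956.54


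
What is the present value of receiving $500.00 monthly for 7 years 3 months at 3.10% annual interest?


Present value of an ordinary annuity: PV = PMT × (1 − (1 + r)^(−n)) / r
Monthly rate r = 0.031/12 ≈ 0.00258333, n = 87
PV = $500.00 × (1 − (1 + 0.031/12)^(−87)) / (0.031/12)
PV = $500.00 × 77.826822
PV = $38,913.41

PV = PMT × (1-(1+r)^(-n))/r = $38,913.41


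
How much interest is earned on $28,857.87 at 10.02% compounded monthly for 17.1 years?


Compound interest earned = final amount − principal.
A = P(1 + r/n)^(nt) = $28,857.87 × (1 + 0.1002/12)^(12 × 17.1) = $158,965.75
Interest = A − P = $158,965.75 − $28,857.87 = $130,107.88

Interest = A - P = $130,107.88


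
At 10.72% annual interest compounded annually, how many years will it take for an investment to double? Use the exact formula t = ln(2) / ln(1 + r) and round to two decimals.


Doubling condition: (1 + r)^t = 2
Take ln of both sides: t × ln(1 + r) = ln(2)
t = ln(2) / ln(1 + r)
t = 0.693147 / 0.101834
t = 6.81

t = ln(2) / ln(1 + r) = 6.81 years


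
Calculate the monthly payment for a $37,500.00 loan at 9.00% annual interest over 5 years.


Loan payment formula: PMT = PV × r / (1 − (1 + r)^(−n))
Monthly rate r = 0.09/12 = 0.0075, n = 60 months
Denominator: 1 − (1 + 0.09/12)^(−60) = 0.361300
PMT = $37,500.00 × (0.09/12) / 0.361300
PMT = $778.44 per month

PMT = PV × r / (1-(1+r)^(-n)) = $778.44/month


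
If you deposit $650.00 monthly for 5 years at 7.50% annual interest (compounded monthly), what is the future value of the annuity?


Future value of an ordinary annuity: FV = PMT × ((1 + r)^n − 1) / r
Monthly rate r = 0.075/12 = 0.00625, n = 60
FV = $650.00 × ((1 + 0.075/12)^60 − 1) / (0.075/12)
FV = $650.00 × 72.527105
FV = $47,142.62

FV = PMT × ((1+r)^n - 1)/r = $47,142.62


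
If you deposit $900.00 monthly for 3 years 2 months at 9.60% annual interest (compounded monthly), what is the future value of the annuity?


Future value of an ordinary annuity: FV = PMT × ((1 + r)^n − 1) / r
Monthly rate r = 0.096/12 = 0.008, n = 38
FV = $900.00 × ((1 + 0.096/12)^38 − 1) / (0.096/12)
FV = $900.00 × 44.203847
FV = $39,783.46

FV = PMT × ((1+r)^n - 1)/r = $39,783.46


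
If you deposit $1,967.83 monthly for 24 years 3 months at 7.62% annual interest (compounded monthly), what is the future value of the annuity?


Future value of an ordinary annuity: FV = PMT × ((1 + r)^n − 1) / r
Monthly rate r = 0.0762/12 = 0.00635, n = 291
FV = $1,967.83 × ((1 + 0.0762/12)^291 − 1) / (0.0762/12)
FV = $1,967.83 × 836.0934048
FV = $1,645,289.68

FV = PMT × ((1+r)^n - 1)/r = $1,645,289.68


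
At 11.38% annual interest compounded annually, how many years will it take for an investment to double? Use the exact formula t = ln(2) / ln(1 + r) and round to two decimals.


Doubling condition: (1 + r)^t = 2
Take ln of both sides: t × ln(1 + r) = ln(2)
t = ln(2) / ln(1 + r)
t = 0.693147 / 0.107778
t = 6.43

t = ln(2) / ln(1 + r) = 6.43 years


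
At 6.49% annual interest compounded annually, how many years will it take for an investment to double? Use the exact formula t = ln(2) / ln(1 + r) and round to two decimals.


Doubling condition: (1 + r)^t = 2
Take ln of both sides: t × ln(1 + r) = ln(2)
t = ln(2) / ln(1 + r)
t = 0.693147 / 0.062881
t = 11.02

t = ln(2) / ln(1 + r) = 11.02 years


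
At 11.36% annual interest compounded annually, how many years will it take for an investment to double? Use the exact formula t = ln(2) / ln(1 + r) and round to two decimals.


Doubling condition: (1 + r)^t = 2
Take ln of both sides: t × ln(1 + r) = ln(2)
t = ln(2) / ln(1 + r)
t = 0.693147 / 0.107598
t = 6.44

t = ln(2) / ln(1 + r) = 6.44 years


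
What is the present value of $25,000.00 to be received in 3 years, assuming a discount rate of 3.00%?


Present value formula: PV = FV / (1 + r)^t
PV = $25,000.00 / (1 + 0.03)^3
PV = $25,000.00 / 1.092727
PV = $22,878.54

PV = FV / (1 + r)^t = $22,878.54


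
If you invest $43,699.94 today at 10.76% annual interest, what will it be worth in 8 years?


Future value formula: FV = PV × (1 + r)^t
FV = $43,699.94 × (1 + 0.1076)^8
FV = $43,699.94 × 2.2649759
FV = $98,979.31

FV = PV × (1 + r)^t = $98,979.31


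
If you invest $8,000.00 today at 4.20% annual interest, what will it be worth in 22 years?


Future value formula: FV = PV × (1 + r)^t
FV = $8,000.00 × (1 + 0.042)^22
FV = $8,000.00 × 2.472235
FV = $19,777.88

FV = PV × (1 + r)^t = $19,777.88


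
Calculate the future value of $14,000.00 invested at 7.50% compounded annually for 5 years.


Compound interest formula: A = P(1 + r/n)^(nt)
A = $14,000.00 × (1 + 0.075/1)^(1 × 5)
Growth factor: (1 + 0.075/1)^5 = 1.435629
A = $14,000.00 × 1.435629
A = $20,098.81

A = P(1 + r/n)^(nt) = $20,098.81


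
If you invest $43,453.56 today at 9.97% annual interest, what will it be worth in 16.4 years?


Future value formula: FV = PV × (1 + r)^t
FV = $43,453.56 × (1 + 0.0997)^16.4
FV = $43,453.56 × 4.752228241
FV = $206,501.24

FV = PV × (1 + r)^t = $206,501.24


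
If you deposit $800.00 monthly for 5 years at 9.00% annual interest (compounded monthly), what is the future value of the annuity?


Future value of an ordinary annuity: FV = PMT × ((1 + r)^n − 1) / r
Monthly rate r = 0.09/12 = 0.0075, n = 60
FV = $800.00 × ((1 + 0.09/12)^60 − 1) / (0.09/12)
FV = $800.00 × 75.424137
FV = $60,339.31

FV = PMT × ((1+r)^n - 1)/r = $60,339.31


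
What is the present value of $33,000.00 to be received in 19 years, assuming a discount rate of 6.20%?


Present value formula: PV = FV / (1 + r)^t
PV = $33,000.00 / (1 + 0.062)^19
PV = $33,000.00 / 3.135926
PV = $10,523.21

PV = FV / (1 + r)^t = $10,523.21


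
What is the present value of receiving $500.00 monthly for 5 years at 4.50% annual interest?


Present value of an ordinary annuity: PV = PMT × (1 − (1 + r)^(−n)) / r
Monthly rate r = 0.045/12 = 0.00375, n = 60
PV = $500.00 × (1 − (1 + 0.045/12)^(−60)) / (0.045/12)
PV = $500.00 × 53.639380
PV = $26,819.69

PV = PMT × (1-(1+r)^(-n))/r = $26,819.69


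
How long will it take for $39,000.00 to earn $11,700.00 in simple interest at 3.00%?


Rearrange the simple interest formula for t:
I = P × r × t  ⇒  t = I / (P × r)
t = $11,700.00 / ($39,000.00 × 0.03)
t = 10

t = I/(P×r) = 10 years


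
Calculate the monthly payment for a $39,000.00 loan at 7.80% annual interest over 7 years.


Loan payment formula: PMT = PV × r / (1 − (1 + r)^(−n))
Monthly rate r = 0.078/12 = 0.0065, n = 84 months
Denominator: 1 − (1 + 0.078/12)^(−84) = 0.419713
PMT = $39,000.00 × (0.078/12) / 0.419713
PMT = $603.98 per month

PMT = PV × r / (1-(1+r)^(-n)) = $603.98/month


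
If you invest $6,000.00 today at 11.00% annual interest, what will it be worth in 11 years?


Future value formula: FV = PV × (1 + r)^t
FV = $6,000.00 × (1 + 0.11)^11
FV = $6,000.00 × 3.151757
FV = $18,910.54

FV = PV × (1 + r)^t = $18,910.54


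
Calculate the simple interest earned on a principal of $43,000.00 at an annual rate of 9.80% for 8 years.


Simple interest formula: I = P × r × t
I = $43,000.00 × 0.098 × 8
I = $33,712.00

I = P × r × t = $33,712.00
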